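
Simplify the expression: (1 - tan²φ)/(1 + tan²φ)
(1 - tan²φ)/(1 + tan²φ) = cos(2φ) (using Double angle)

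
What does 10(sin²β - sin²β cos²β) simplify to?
10(sin²β - sin²β cos²β) = 10(sin⁴β) (using Factoring)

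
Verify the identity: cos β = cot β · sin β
RHS = (cos β/sin β) · sin β = cos β = LHS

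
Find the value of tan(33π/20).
tan(33π/20) = -1.963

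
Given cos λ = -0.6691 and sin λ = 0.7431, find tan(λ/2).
tan(λ/2) = sin λ / (1 + cos λ) = 2.246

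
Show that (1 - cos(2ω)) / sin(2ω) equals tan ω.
LHS = 2sin²ω / (2 sin ω cos ω) = sin ω/cos ω = tan ω = RHS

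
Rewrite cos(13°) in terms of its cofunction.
cos(13°) = sin(90° - 13°) = sin(77°)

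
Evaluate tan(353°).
tan(353°) = -0.1228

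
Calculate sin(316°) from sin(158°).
sin(316°) = 2 sin 158° cos 158° = -0.6947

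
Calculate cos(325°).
cos(325°) = 0.8192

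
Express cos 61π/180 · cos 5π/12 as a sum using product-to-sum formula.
cos 61π/180 cos 5π/12 = (1/2)[cos(61π/180-5π/12) + cos(61π/180+5π/12)]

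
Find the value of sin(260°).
sin(260°) = -0.9848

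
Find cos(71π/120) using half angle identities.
cos(71π/120) = -√((1 + cos 71π/60)/2) = -0.284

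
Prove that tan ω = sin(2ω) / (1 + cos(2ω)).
RHS = 2 sin ω cos ω / (2cos²ω) = sin ω/cos ω = tan ω = LHS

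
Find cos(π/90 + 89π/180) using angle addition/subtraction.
cos(π/90 + 89π/180) = cos π/90 cos 89π/180 - sin π/90 sin 89π/180 = -0.01745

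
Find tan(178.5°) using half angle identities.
tan(178.5°) = sin 357° / (1 + cos 357°) = -0.02619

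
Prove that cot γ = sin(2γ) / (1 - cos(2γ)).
RHS = 2 sin γ cos γ / (2sin²γ) = cos γ/sin γ = cot γ = LHS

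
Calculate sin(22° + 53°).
sin(22° + 53°) = sin 22° cos 53° + cos 22° sin 53° = (√6+√2)/4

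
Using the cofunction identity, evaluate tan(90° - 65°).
tan(90° - 65°) = cot(65°) = 0.4663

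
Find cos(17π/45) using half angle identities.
cos(17π/45) = √((1 + cos 34π/45)/2) = 0.3746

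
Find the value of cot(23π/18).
cot(23π/18) = 0.8391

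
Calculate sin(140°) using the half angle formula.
sin(140°) = √((1 - cos 280°)/2) = 0.6428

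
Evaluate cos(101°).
cos(101°) = -0.1908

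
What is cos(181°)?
cos(181°) = -0.9998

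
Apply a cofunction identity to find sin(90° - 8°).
sin(90° - 8°) = cos(8°) = 0.9903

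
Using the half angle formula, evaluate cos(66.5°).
cos(66.5°) = √((1 + cos 133°)/2) = 0.3987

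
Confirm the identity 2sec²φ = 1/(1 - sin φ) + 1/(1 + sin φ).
RHS = [(1 + sin φ) + (1 - sin φ)] / [(1 - sin φ)(1 + sin φ)] = 2/(1 - sin²φ) = 2/cos²φ = 2sec²φ = LHS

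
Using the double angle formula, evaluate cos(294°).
cos(294°) = cos²147° - sin²147° = 0.4067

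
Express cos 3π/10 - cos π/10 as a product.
cos 3π/10 - cos π/10 = -2 sin(π/5) sin(π/10)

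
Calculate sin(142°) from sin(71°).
sin(142°) = 2 sin 71° cos 71° = 0.6157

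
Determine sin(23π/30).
sin(23π/30) = 0.6691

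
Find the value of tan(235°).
tan(235°) = 1.428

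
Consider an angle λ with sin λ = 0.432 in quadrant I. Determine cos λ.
cos λ = √(1 - sin²λ) = 0.9019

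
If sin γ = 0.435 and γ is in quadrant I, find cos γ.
cos γ = 0.9004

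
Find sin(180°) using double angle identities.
sin(180°) = 2 sin 90° cos 90° = 0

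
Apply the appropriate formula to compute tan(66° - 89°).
tan(66° - 89°) = (tan 66° - tan 89°)/(1 + tan 66° tan 89°) = -0.4245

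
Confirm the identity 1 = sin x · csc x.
RHS = sin x · (1/sin x) = 1 = LHS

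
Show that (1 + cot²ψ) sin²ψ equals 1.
LHS = csc²ψ · sin²ψ = (1/sin²ψ) · sin²ψ = 1 = RHS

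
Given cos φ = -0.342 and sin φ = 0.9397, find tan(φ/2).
tan(φ/2) = sin φ / (1 + cos φ) = 1.428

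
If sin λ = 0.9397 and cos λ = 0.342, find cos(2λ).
cos(2λ) = cos²λ - sin²λ = -0.7661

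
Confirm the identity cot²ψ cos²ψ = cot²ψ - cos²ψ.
RHS = cos²ψ/sin²ψ - cos²ψ = cos²ψ(1/sin²ψ - 1) = cos²ψ · (1 - sin²ψ)/sin²ψ = cos²ψ · cos²ψ/sin²ψ = cos²ψ · cot²ψ = LHS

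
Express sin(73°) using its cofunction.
sin(73°) = cos(90° - 73°) = cos(17°)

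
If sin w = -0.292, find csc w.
csc w = 1/sin w = -3.425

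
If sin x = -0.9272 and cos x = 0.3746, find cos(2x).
cos(2x) = cos²x - sin²x = -0.7194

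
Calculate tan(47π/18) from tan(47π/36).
tan(47π/18) = 2 tan 47π/36 / (1 - tan²47π/36) = -2.747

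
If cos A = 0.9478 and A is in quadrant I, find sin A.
sin A = 0.3189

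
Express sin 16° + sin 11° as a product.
sin 16° + sin 11° = 2 sin(13.5°) cos(2.5°)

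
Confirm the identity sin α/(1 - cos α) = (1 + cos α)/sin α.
LHS = sin α(1 + cos α) / ((1 - cos α)(1 + cos α)) = sin α(1 + cos α) / (1 - cos²α) = sin α(1 + cos α) / sin²α = (1 + cos α)/sin α = RHS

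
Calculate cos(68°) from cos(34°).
cos(68°) = cos²34° - sin²34° = 0.3746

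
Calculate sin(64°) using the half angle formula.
sin(64°) = √((1 - cos 128°)/2) = 0.8988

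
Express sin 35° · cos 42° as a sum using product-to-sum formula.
sin 35° cos 42° = (1/2)[sin(35°+42°) + sin(35°-42°)]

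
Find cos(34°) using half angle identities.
cos(34°) = √((1 + cos 68°)/2) = 0.829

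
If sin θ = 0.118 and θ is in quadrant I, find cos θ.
cos θ = 0.993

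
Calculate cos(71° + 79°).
cos(71° + 79°) = cos 71° cos 79° - sin 71° sin 79° = -√3/2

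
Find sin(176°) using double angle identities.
sin(176°) = 2 sin 88° cos 88° = 0.06976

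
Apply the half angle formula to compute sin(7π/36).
sin(7π/36) = √((1 - cos 7π/18)/2) = 0.5736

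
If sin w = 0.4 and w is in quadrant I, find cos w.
cos w = 0.9165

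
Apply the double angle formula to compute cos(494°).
cos(494°) = 2cos²247° - 1 = -0.6947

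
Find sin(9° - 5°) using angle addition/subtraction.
sin(9° - 5°) = sin 9° cos 5° - cos 9° sin 5° = 0.06976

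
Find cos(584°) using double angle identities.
cos(584°) = cos²292° - sin²292° = -0.7193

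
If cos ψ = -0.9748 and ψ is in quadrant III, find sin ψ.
sin ψ = -0.2231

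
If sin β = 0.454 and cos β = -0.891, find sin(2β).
sin(2β) = 2 sin β cos β = -0.809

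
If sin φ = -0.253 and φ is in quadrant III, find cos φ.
cos φ = -0.9675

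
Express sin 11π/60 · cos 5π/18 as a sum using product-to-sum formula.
sin 11π/60 cos 5π/18 = (1/2)[sin(11π/60+5π/18) + sin(11π/60-5π/18)]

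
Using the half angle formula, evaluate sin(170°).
sin(170°) = √((1 - cos 340°)/2) = 0.1736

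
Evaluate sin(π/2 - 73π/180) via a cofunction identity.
sin(π/2 - 73π/180) = cos(73π/180) = 0.2924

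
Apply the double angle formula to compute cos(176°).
cos(176°) = cos²88° - sin²88° = -0.9976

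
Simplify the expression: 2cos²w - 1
2cos²w - 1 = cos(2w) (using Double angle)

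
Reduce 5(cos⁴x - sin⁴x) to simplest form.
5(cos⁴x - sin⁴x) = 5(cos(2x)) (using Factoring + double angle)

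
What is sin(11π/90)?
sin(11π/90) = 0.3746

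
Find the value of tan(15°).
tan(15°) = 2-√3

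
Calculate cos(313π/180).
cos(313π/180) = 0.682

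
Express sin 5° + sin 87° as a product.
sin 5° + sin 87° = 2 sin(46°) cos(-41°)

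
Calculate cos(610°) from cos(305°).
cos(610°) = cos²305° - sin²305° = -0.342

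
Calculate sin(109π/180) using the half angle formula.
sin(109π/180) = √((1 - cos 109π/90)/2) = 0.9455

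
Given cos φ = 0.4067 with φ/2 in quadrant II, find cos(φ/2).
cos(φ/2) = ±√((1 + cos φ)/2); negative since φ/2 ∈ QII, so cos(φ/2) = -0.8387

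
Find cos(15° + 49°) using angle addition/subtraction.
cos(15° + 49°) = cos 15° cos 49° - sin 15° sin 49° = 0.4384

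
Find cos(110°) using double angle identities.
cos(110°) = cos²55° - sin²55° = -0.342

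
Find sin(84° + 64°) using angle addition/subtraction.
sin(84° + 64°) = sin 84° cos 64° + cos 84° sin 64° = 0.5299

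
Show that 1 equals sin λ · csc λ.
RHS = sin λ · (1/sin λ) = 1 = LHS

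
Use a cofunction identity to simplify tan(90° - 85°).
tan(90° - 85°) = cot(85°)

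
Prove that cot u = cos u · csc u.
RHS = cos u · (1/sin u) = cos u/sin u = cot u = LHS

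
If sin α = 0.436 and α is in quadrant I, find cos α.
cos α = 0.8999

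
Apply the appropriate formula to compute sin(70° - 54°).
sin(70° - 54°) = sin 70° cos 54° - cos 70° sin 54° = 0.2756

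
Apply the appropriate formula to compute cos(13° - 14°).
cos(13° - 14°) = cos 13° cos 14° + sin 13° sin 14° = 0.9998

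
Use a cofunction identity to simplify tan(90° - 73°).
tan(90° - 73°) = cot(73°)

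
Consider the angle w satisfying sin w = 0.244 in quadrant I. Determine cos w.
cos w = √(1 - sin²w) = 0.9698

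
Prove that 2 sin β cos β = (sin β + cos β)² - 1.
RHS = sin²β + 2 sin β cos β + cos²β - 1 = (sin²β + cos²β) + 2 sin β cos β - 1 = 1 + 2 sin β cos β - 1 = 2 sin β cos β = LHS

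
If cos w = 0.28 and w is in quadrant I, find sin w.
sin w = 0.96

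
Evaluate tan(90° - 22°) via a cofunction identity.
tan(90° - 22°) = cot(22°) = 2.475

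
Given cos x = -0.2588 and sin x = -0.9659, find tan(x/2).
tan(x/2) = sin x / (1 + cos x) = -1.303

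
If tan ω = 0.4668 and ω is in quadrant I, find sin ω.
sin ω = 0.423 (using tan²ω + 1 = sec²ω)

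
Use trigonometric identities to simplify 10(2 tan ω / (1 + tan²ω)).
10(2 tan ω / (1 + tan²ω)) = 10(sin(2ω)) (using Double angle)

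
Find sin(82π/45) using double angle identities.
sin(82π/45) = 2 sin 41π/45 cos 41π/45 = -0.5299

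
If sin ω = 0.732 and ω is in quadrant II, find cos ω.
cos ω = -0.6813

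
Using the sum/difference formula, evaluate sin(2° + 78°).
sin(2° + 78°) = sin 2° cos 78° + cos 2° sin 78° = 0.9848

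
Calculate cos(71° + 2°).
cos(71° + 2°) = cos 71° cos 2° - sin 71° sin 2° = 0.2924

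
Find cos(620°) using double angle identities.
cos(620°) = cos²310° - sin²310° = -0.1736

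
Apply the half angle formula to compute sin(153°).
sin(153°) = √((1 - cos 306°)/2) = 0.454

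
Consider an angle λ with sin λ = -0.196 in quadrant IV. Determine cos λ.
cos λ = √(1 - sin²λ) = 0.9806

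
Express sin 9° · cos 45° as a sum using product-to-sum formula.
sin 9° cos 45° = (1/2)[sin(9°+45°) + sin(9°-45°)]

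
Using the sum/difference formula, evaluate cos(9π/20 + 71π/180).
cos(9π/20 + 71π/180) = cos 9π/20 cos 71π/180 - sin 9π/20 sin 71π/180 = -0.8829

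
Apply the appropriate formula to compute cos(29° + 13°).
cos(29° + 13°) = cos 29° cos 13° - sin 29° sin 13° = 0.7431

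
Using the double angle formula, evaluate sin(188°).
sin(188°) = 2 sin 94° cos 94° = -0.1392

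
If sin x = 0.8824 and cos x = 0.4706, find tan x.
tan x = sin x / cos x = 1.875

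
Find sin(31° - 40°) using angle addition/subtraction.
sin(31° - 40°) = sin 31° cos 40° - cos 31° sin 40° = -0.1564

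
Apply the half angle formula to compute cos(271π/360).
cos(271π/360) = -√((1 + cos 271π/180)/2) = -0.7133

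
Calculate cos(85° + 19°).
cos(85° + 19°) = cos 85° cos 19° - sin 85° sin 19° = -0.2419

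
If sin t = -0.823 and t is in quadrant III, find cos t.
cos t = -0.568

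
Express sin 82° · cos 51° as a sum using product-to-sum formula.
sin 82° cos 51° = (1/2)[sin(82°+51°) + sin(82°-51°)]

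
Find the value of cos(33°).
cos(33°) = 0.8387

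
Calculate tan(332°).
tan(332°) = -0.5317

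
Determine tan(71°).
tan(71°) = 2.904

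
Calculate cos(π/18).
cos(π/18) = 0.9848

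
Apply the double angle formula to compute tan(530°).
tan(530°) = 2 tan 265° / (1 - tan²265°) = -0.1763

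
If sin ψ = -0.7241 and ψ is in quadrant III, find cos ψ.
cos ψ = -0.6897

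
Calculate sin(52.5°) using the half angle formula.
sin(52.5°) = √((1 - cos 105°)/2) = 0.7934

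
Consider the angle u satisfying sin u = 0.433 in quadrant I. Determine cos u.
cos u = √(1 - sin²u) = 0.9014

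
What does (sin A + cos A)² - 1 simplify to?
(sin A + cos A)² - 1 = sin(2A) (using Pythagorean + double angle)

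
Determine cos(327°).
cos(327°) = 0.8387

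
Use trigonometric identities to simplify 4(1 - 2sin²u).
4(1 - 2sin²u) = 4(cos(2u)) (using Double angle)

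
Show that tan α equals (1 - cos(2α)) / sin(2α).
RHS = 2sin²α / (2 sin α cos α) = sin α/cos α = tan α = LHS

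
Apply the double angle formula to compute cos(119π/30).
cos(119π/30) = cos²119π/60 - sin²119π/60 = 0.9945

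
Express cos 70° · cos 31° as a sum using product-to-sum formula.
cos 70° cos 31° = (1/2)[cos(70°-31°) + cos(70°+31°)]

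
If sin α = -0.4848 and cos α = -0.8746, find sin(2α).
sin(2α) = 2 sin α cos α = 0.848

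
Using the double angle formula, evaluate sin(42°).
sin(42°) = 2 sin 21° cos 21° = 0.6691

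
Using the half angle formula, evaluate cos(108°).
cos(108°) = -√((1 + cos 216°)/2) = -0.309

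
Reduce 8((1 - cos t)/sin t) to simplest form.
8((1 - cos t)/sin t) = 8(tan(t/2)) (using Half angle)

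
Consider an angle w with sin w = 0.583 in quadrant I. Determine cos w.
cos w = √(1 - sin²w) = 0.8125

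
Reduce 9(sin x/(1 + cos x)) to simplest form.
9(sin x/(1 + cos x)) = 9(tan(x/2)) (using Half angle)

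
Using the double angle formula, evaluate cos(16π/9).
cos(16π/9) = cos²8π/9 - sin²8π/9 = 0.766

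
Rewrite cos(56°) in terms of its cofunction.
cos(56°) = sin(90° - 56°) = sin(34°)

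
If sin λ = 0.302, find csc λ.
csc λ = 1/sin λ = 3.311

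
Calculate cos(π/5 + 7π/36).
cos(π/5 + 7π/36) = cos π/5 cos 7π/36 - sin π/5 sin 7π/36 = 0.3256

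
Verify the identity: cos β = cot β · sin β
RHS = (cos β/sin β) · sin β = cos β = LHS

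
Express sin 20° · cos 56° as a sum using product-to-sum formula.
sin 20° cos 56° = (1/2)[sin(20°+56°) + sin(20°-56°)]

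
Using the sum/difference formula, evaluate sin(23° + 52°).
sin(23° + 52°) = sin 23° cos 52° + cos 23° sin 52° = (√6+√2)/4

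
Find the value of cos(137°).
cos(137°) = -0.7314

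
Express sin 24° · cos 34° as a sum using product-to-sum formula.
sin 24° cos 34° = (1/2)[sin(24°+34°) + sin(24°-34°)]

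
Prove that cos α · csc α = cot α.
LHS = cos α · (1/sin α) = cos α/sin α = cot α = RHS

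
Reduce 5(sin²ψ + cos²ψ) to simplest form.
5(sin²ψ + cos²ψ) = 5 (using Pythagorean identity)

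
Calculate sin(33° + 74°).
sin(33° + 74°) = sin 33° cos 74° + cos 33° sin 74° = 0.9563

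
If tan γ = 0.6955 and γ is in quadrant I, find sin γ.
sin γ = 0.571 (using tan²γ + 1 = sec²γ)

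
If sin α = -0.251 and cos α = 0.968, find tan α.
tan α = sin α / cos α = -0.2593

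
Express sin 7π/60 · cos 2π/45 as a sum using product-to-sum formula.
sin 7π/60 cos 2π/45 = (1/2)[sin(7π/60+2π/45) + sin(7π/60-2π/45)]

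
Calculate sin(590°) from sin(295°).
sin(590°) = 2 sin 295° cos 295° = -0.766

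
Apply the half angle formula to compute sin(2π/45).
sin(2π/45) = √((1 - cos 4π/45)/2) = 0.1392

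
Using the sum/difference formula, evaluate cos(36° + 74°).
cos(36° + 74°) = cos 36° cos 74° - sin 36° sin 74° = -0.342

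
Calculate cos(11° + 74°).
cos(11° + 74°) = cos 11° cos 74° - sin 11° sin 74° = 0.08716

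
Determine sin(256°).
sin(256°) = -0.9703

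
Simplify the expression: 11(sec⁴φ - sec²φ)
11(sec⁴φ - sec²φ) = 11(tan⁴φ + tan²φ) (using Pythagorean)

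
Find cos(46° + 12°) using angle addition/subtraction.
cos(46° + 12°) = cos 46° cos 12° - sin 46° sin 12° = 0.5299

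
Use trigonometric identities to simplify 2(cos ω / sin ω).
2(cos ω / sin ω) = 2(cot ω) (using Quotient identity)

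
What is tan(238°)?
tan(238°) = 1.6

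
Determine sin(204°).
sin(204°) = -0.4067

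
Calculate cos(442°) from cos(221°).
cos(442°) = cos²221° - sin²221° = 0.1392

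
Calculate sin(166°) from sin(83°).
sin(166°) = 2 sin 83° cos 83° = 0.2419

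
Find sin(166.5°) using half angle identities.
sin(166.5°) = √((1 - cos 333°)/2) = 0.2334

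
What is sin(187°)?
sin(187°) = -0.1219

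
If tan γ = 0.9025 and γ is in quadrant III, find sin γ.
sin γ = -0.67 (using tan²γ + 1 = sec²γ)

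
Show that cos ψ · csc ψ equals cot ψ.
LHS = cos ψ · (1/sin ψ) = cos ψ/sin ψ = cot ψ = RHS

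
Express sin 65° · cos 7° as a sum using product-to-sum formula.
sin 65° cos 7° = (1/2)[sin(65°+7°) + sin(65°-7°)]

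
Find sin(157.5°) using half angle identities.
sin(157.5°) = √((1 - cos 315°)/2) = √(2-√2)/2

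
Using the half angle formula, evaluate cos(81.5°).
cos(81.5°) = √((1 + cos 163°)/2) = 0.1478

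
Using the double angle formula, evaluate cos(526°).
cos(526°) = cos²263° - sin²263° = -0.9703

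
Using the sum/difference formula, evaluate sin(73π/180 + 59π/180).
sin(73π/180 + 59π/180) = sin 73π/180 cos 59π/180 + cos 73π/180 sin 59π/180 = 0.7431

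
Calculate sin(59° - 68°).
sin(59° - 68°) = sin 59° cos 68° - cos 59° sin 68° = -0.1564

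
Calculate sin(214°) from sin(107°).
sin(214°) = 2 sin 107° cos 107° = -0.5592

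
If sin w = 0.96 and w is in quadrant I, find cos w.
cos w = 0.28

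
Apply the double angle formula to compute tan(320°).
tan(320°) = 2 tan 160° / (1 - tan²160°) = -0.8391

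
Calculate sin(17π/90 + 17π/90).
sin(17π/90 + 17π/90) = sin 17π/90 cos 17π/90 + cos 17π/90 sin 17π/90 = 0.9272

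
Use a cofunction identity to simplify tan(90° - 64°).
tan(90° - 64°) = cot(64°)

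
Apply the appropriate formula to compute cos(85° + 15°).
cos(85° + 15°) = cos 85° cos 15° - sin 85° sin 15° = -0.1736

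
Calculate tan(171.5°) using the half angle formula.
tan(171.5°) = sin 343° / (1 + cos 343°) = -0.1495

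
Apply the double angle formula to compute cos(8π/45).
cos(8π/45) = cos²4π/45 - sin²4π/45 = 0.848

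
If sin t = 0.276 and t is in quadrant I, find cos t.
cos t = 0.9612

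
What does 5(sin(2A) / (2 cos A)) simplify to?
5(sin(2A) / (2 cos A)) = 5(sin A) (using Double angle)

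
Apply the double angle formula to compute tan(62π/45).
tan(62π/45) = 2 tan 31π/45 / (1 - tan²31π/45) = 2.475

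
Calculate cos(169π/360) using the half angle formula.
cos(169π/360) = √((1 + cos 169π/180)/2) = 0.09585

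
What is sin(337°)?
sin(337°) = -0.3907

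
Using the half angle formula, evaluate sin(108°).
sin(108°) = √((1 - cos 216°)/2) = 0.9511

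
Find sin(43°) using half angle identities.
sin(43°) = √((1 - cos 86°)/2) = 0.682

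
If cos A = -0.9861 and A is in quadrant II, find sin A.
sin A = 0.1662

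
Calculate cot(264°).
cot(264°) = 0.1051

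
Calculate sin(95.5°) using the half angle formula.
sin(95.5°) = √((1 - cos 191°)/2) = 0.9954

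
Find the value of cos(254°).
cos(254°) = -0.2756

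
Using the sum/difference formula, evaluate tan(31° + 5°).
tan(31° + 5°) = (tan 31° + tan 5°)/(1 - tan 31° tan 5°) = 0.7265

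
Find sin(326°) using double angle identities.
sin(326°) = 2 sin 163° cos 163° = -0.5592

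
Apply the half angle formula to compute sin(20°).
sin(20°) = √((1 - cos 40°)/2) = 0.342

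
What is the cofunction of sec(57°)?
sec(57°) = csc(90° - 57°) = csc(33°)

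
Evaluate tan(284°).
tan(284°) = -4.011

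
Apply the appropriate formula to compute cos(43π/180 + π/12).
cos(43π/180 + π/12) = cos 43π/180 cos π/12 - sin 43π/180 sin π/12 = 0.5299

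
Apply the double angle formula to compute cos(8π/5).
cos(8π/5) = cos²4π/5 - sin²4π/5 = 0.309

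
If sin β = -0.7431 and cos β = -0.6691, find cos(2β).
cos(2β) = cos²β - sin²β = -0.1045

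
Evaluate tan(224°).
tan(224°) = 0.9657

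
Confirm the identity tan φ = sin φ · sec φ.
RHS = sin φ · (1/cos φ) = sin φ/cos φ = tan φ = LHS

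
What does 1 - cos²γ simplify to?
1 - cos²γ = sin²γ (using Pythagorean identity)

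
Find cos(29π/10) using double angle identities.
cos(29π/10) = 1 - 2sin²29π/20 = -0.9511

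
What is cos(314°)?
cos(314°) = 0.6947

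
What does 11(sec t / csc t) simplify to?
11(sec t / csc t) = 11(tan t) (using Reciprocal identities)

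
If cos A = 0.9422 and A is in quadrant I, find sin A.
sin A = 0.3351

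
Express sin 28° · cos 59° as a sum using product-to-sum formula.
sin 28° cos 59° = (1/2)[sin(28°+59°) + sin(28°-59°)]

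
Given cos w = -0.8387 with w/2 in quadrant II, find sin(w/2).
sin(w/2) = ±√((1 - cos w)/2); positive since w/2 ∈ QII, so sin(w/2) = 0.9588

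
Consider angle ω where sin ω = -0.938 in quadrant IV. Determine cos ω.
cos ω = √(1 - sin²ω) = 0.3466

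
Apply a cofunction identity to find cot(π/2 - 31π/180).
cot(π/2 - 31π/180) = tan(31π/180) = 0.6009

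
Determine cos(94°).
cos(94°) = -0.06976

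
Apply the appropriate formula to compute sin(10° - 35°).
sin(10° - 35°) = sin 10° cos 35° - cos 10° sin 35° = -0.4226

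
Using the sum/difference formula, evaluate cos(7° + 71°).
cos(7° + 71°) = cos 7° cos 71° - sin 7° sin 71° = 0.2079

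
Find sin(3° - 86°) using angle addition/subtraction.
sin(3° - 86°) = sin 3° cos 86° - cos 3° sin 86° = -0.9925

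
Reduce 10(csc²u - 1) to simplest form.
10(csc²u - 1) = 10(cot²u) (using Pythagorean identity)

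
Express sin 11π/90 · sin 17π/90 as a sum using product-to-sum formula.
sin 11π/90 sin 17π/90 = (1/2)[cos(11π/90-17π/90) - cos(11π/90+17π/90)]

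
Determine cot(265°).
cot(265°) = 0.08749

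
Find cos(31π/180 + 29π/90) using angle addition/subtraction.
cos(31π/180 + 29π/90) = cos 31π/180 cos 29π/90 - sin 31π/180 sin 29π/90 = 0.01745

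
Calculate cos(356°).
cos(356°) = 0.9976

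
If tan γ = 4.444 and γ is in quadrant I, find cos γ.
cos γ = 0.2195 (using tan²γ + 1 = sec²γ)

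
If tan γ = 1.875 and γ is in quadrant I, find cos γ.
cos γ = 0.4706 (using tan²γ + 1 = sec²γ)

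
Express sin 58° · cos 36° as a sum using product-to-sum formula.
sin 58° cos 36° = (1/2)[sin(58°+36°) + sin(58°-36°)]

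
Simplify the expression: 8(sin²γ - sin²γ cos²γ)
8(sin²γ - sin²γ cos²γ) = 8(sin⁴γ) (using Factoring)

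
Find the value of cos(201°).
cos(201°) = -0.9336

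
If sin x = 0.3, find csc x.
csc x = 1/sin x = 3.333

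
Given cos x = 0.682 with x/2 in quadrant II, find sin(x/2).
sin(x/2) = ±√((1 - cos x)/2); positive since x/2 ∈ QII, so sin(x/2) = 0.3987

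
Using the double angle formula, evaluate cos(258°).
cos(258°) = cos²129° - sin²129° = -0.2079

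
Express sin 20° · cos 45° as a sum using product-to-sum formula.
sin 20° cos 45° = (1/2)[sin(20°+45°) + sin(20°-45°)]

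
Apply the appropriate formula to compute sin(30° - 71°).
sin(30° - 71°) = sin 30° cos 71° - cos 30° sin 71° = -0.6561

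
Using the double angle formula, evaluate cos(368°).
cos(368°) = 1 - 2sin²184° = 0.9903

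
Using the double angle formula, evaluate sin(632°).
sin(632°) = 2 sin 316° cos 316° = -0.9994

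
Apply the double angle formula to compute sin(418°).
sin(418°) = 2 sin 209° cos 209° = 0.848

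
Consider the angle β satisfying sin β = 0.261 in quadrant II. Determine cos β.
cos β = ±√(1 - sin²β) = -0.9653 (negative in QII)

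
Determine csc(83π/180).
csc(83π/180) = 1.008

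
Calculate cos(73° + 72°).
cos(73° + 72°) = cos 73° cos 72° - sin 73° sin 72° = -0.8192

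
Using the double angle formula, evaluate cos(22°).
cos(22°) = cos²11° - sin²11° = 0.9272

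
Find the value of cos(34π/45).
cos(34π/45) = -0.7193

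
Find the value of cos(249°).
cos(249°) = -0.3584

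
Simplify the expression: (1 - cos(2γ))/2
(1 - cos(2γ))/2 = sin²γ (using Power reduction)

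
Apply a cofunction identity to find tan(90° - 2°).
tan(90° - 2°) = cot(2°) = 28.64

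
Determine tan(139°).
tan(139°) = -0.8693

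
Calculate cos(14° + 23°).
cos(14° + 23°) = cos 14° cos 23° - sin 14° sin 23° = 0.7986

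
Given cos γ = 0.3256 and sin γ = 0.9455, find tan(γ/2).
tan(γ/2) = sin γ / (1 + cos γ) = 0.7133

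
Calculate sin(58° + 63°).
sin(58° + 63°) = sin 58° cos 63° + cos 58° sin 63° = 0.8572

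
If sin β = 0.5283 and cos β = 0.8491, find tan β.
tan β = sin β / cos β = 0.6222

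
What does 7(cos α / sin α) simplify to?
7(cos α / sin α) = 7(cot α) (using Quotient identity)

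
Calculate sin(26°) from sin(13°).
sin(26°) = 2 sin 13° cos 13° = 0.4384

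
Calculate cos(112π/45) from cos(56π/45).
cos(112π/45) = 1 - 2sin²56π/45 = 0.0349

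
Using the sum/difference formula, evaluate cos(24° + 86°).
cos(24° + 86°) = cos 24° cos 86° - sin 24° sin 86° = -0.342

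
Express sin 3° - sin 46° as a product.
sin 3° - sin 46° = 2 cos(24.5°) sin(-21.5°)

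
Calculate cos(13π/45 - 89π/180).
cos(13π/45 - 89π/180) = cos 13π/45 cos 89π/180 + sin 13π/45 sin 89π/180 = 0.7986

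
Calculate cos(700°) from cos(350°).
cos(700°) = cos²350° - sin²350° = 0.9397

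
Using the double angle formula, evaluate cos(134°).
cos(134°) = cos²67° - sin²67° = -0.6947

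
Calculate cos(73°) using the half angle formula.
cos(73°) = √((1 + cos 146°)/2) = 0.2924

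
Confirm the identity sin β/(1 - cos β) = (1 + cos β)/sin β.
LHS = sin β(1 + cos β) / ((1 - cos β)(1 + cos β)) = sin β(1 + cos β) / (1 - cos²β) = sin β(1 + cos β) / sin²β = (1 + cos β)/sin β = RHS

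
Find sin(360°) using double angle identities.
sin(360°) = 2 sin 180° cos 180° = 0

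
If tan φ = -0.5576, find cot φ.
cot φ = 1/tan φ = -1.793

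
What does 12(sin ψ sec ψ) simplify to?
12(sin ψ sec ψ) = 12(tan ψ) (using Reciprocal + quotient)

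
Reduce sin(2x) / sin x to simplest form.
sin(2x) / sin x = 2 cos x (using Double angle)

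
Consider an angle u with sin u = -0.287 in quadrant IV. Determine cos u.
cos u = √(1 - sin²u) = 0.9579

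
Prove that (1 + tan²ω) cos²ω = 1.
LHS = sec²ω · cos²ω = (1/cos²ω) · cos²ω = 1 = RHS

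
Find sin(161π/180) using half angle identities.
sin(161π/180) = √((1 - cos 161π/90)/2) = 0.3256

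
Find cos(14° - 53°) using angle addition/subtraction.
cos(14° - 53°) = cos 14° cos 53° + sin 14° sin 53° = 0.7771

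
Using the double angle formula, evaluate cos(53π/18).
cos(53π/18) = cos²53π/36 - sin²53π/36 = -0.9848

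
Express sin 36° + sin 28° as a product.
sin 36° + sin 28° = 2 sin(32°) cos(4°)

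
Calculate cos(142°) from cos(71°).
cos(142°) = cos²71° - sin²71° = -0.788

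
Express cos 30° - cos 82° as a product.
cos 30° - cos 82° = -2 sin(56°) sin(-26°)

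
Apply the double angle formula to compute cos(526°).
cos(526°) = cos²263° - sin²263° = -0.9703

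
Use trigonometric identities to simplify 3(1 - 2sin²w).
3(1 - 2sin²w) = 3(cos(2w)) (using Double angle)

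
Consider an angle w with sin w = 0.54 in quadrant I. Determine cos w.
cos w = √(1 - sin²w) = 0.8417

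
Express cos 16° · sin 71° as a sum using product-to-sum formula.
cos 16° sin 71° = (1/2)[sin(16°+71°) - sin(16°-71°)]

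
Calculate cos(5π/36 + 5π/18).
cos(5π/36 + 5π/18) = cos 5π/36 cos 5π/18 - sin 5π/36 sin 5π/18 = (√6-√2)/4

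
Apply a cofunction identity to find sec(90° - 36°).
sec(90° - 36°) = csc(36°) = 1.701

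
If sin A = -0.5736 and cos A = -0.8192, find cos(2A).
cos(2A) = cos²A - sin²A = 0.3421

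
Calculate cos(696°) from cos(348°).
cos(696°) = cos²348° - sin²348° = 0.9135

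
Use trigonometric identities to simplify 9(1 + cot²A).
9(1 + cot²A) = 9(csc²A) (using Pythagorean identity)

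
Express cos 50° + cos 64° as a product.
cos 50° + cos 64° = 2 cos(57°) cos(-7°)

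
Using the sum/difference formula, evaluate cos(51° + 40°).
cos(51° + 40°) = cos 51° cos 40° - sin 51° sin 40° = -0.01745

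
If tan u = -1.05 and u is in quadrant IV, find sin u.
sin u = -0.7241 (using tan²u + 1 = sec²u)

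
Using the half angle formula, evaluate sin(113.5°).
sin(113.5°) = √((1 - cos 227°)/2) = 0.9171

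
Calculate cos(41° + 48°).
cos(41° + 48°) = cos 41° cos 48° - sin 41° sin 48° = 0.01745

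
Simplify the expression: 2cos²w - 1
2cos²w - 1 = cos(2w) (using Double angle)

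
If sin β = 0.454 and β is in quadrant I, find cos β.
cos β = 0.891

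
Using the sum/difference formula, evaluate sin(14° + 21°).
sin(14° + 21°) = sin 14° cos 21° + cos 14° sin 21° = 0.5736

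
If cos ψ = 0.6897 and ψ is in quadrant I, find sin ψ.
sin ψ = 0.7241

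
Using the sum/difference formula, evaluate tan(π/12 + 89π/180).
tan(π/12 + 89π/180) = (tan π/12 + tan 89π/180)/(1 - tan π/12 tan 89π/180) = -4.011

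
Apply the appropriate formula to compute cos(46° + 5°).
cos(46° + 5°) = cos 46° cos 5° - sin 46° sin 5° = 0.6293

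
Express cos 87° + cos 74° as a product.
cos 87° + cos 74° = 2 cos(80.5°) cos(6.5°)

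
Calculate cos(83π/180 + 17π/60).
cos(83π/180 + 17π/60) = cos 83π/180 cos 17π/60 - sin 83π/180 sin 17π/60 = -0.6947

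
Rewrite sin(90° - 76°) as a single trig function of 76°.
sin(90° - 76°) = cos(76°)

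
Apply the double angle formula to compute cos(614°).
cos(614°) = cos²307° - sin²307° = -0.2756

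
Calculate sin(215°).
sin(215°) = -0.5736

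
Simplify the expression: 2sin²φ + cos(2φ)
2sin²φ + cos(2φ) = 1 (using Double angle)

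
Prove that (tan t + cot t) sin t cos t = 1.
LHS = (sin t/cos t + cos t/sin t) sin t cos t = ((sin²t + cos²t)/(sin t cos t)) · sin t cos t = sin²t + cos²t = 1 = RHS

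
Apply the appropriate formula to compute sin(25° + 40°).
sin(25° + 40°) = sin 25° cos 40° + cos 25° sin 40° = 0.9063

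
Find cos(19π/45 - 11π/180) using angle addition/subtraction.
cos(19π/45 - 11π/180) = cos 19π/45 cos 11π/180 + sin 19π/45 sin 11π/180 = 0.4226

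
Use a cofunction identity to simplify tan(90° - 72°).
tan(90° - 72°) = cot(72°)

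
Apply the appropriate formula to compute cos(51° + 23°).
cos(51° + 23°) = cos 51° cos 23° - sin 51° sin 23° = 0.2756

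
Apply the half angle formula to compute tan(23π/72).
tan(23π/72) = sin 23π/36 / (1 + cos 23π/36) = 1.57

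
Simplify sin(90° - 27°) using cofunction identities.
sin(90° - 27°) = cos(27°)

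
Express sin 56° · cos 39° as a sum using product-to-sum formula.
sin 56° cos 39° = (1/2)[sin(56°+39°) + sin(56°-39°)]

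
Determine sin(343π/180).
sin(343π/180) = -0.2924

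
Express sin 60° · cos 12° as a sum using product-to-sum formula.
sin 60° cos 12° = (1/2)[sin(60°+12°) + sin(60°-12°)]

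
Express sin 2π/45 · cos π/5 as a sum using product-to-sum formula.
sin 2π/45 cos π/5 = (1/2)[sin(2π/45+π/5) + sin(2π/45-π/5)]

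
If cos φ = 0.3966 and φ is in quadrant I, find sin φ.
sin φ = 0.918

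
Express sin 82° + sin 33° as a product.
sin 82° + sin 33° = 2 sin(57.5°) cos(24.5°)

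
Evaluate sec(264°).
sec(264°) = -9.567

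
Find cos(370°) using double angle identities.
cos(370°) = cos²185° - sin²185° = 0.9848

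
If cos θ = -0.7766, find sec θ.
sec θ = 1/cos θ = -1.288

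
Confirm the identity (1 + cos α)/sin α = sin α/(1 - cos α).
RHS = sin α(1 + cos α) / ((1 - cos α)(1 + cos α)) = sin α(1 + cos α) / (1 - cos²α) = sin α(1 + cos α) / sin²α = (1 + cos α)/sin α = LHS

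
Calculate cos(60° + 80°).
cos(60° + 80°) = cos 60° cos 80° - sin 60° sin 80° = -0.766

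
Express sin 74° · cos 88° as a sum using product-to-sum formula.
sin 74° cos 88° = (1/2)[sin(74°+88°) + sin(74°-88°)]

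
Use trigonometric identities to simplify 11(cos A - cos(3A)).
11(cos A - cos(3A)) = 11(2 sin(2A) sin A) (using Sum-to-product)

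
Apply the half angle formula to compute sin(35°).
sin(35°) = √((1 - cos 70°)/2) = 0.5736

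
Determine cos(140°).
cos(140°) = -0.766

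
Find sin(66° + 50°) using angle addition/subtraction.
sin(66° + 50°) = sin 66° cos 50° + cos 66° sin 50° = 0.8988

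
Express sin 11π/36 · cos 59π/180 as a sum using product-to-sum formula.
sin 11π/36 cos 59π/180 = (1/2)[sin(11π/36+59π/180) + sin(11π/36-59π/180)]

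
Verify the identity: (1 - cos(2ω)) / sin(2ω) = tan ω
LHS = 2sin²ω / (2 sin ω cos ω) = sin ω/cos ω = tan ω = RHS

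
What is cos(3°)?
cos(3°) = 0.9986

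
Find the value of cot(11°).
cot(11°) = 5.145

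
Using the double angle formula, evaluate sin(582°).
sin(582°) = 2 sin 291° cos 291° = -0.6691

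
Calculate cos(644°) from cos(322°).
cos(644°) = 1 - 2sin²322° = 0.2419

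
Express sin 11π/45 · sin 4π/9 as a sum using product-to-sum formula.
sin 11π/45 sin 4π/9 = (1/2)[cos(11π/45-4π/9) - cos(11π/45+4π/9)]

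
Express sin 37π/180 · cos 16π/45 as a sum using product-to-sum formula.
sin 37π/180 cos 16π/45 = (1/2)[sin(37π/180+16π/45) + sin(37π/180-16π/45)]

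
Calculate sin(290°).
sin(290°) = -0.9397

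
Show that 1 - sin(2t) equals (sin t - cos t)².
RHS = sin²t - 2 sin t cos t + cos²t = (sin²t + cos²t) - 2 sin t cos t = 1 - sin(2t) = LHS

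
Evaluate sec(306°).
sec(306°) = 1.701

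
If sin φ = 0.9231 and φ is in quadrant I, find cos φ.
cos φ = 0.3846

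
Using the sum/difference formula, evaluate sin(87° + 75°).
sin(87° + 75°) = sin 87° cos 75° + cos 87° sin 75° = 0.309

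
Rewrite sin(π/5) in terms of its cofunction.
sin(π/5) = cos(π/2 - π/5) = cos(3π/10)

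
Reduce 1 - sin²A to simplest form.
1 - sin²A = cos²A (using Pythagorean identity)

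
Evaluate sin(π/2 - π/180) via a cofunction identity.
sin(π/2 - π/180) = cos(π/180) = 0.9998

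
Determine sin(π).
sin(π) = 0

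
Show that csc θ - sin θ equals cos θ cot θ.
LHS = 1/sin θ - sin θ = (1 - sin²θ)/sin θ = cos²θ/sin θ = cos θ · (cos θ/sin θ) = cos θ cot θ = RHS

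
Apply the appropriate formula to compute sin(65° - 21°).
sin(65° - 21°) = sin 65° cos 21° - cos 65° sin 21° = 0.6947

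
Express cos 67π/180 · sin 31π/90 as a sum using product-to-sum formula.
cos 67π/180 sin 31π/90 = (1/2)[sin(67π/180+31π/90) - sin(67π/180-31π/90)]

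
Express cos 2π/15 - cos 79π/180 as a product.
cos 2π/15 - cos 79π/180 = -2 sin(103π/360) sin(-11π/72)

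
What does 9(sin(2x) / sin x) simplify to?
9(sin(2x) / sin x) = 9(2 cos x) (using Double angle)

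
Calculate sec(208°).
sec(208°) = -1.133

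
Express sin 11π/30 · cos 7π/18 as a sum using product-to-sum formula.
sin 11π/30 cos 7π/18 = (1/2)[sin(11π/30+7π/18) + sin(11π/30-7π/18)]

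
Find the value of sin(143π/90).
sin(143π/90) = -0.9613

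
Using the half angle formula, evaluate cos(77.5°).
cos(77.5°) = √((1 + cos 155°)/2) = 0.2164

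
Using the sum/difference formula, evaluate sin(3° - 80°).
sin(3° - 80°) = sin 3° cos 80° - cos 3° sin 80° = -0.9744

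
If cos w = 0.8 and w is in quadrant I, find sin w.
sin w = 0.6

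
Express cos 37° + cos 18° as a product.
cos 37° + cos 18° = 2 cos(27.5°) cos(9.5°)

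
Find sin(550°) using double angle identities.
sin(550°) = 2 sin 275° cos 275° = -0.1736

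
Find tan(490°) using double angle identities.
tan(490°) = 2 tan 245° / (1 - tan²245°) = -1.192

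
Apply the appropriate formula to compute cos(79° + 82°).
cos(79° + 82°) = cos 79° cos 82° - sin 79° sin 82° = -0.9455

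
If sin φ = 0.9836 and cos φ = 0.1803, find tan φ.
tan φ = sin φ / cos φ = 5.455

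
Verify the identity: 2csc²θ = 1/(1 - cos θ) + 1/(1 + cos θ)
RHS = [(1 + cos θ) + (1 - cos θ)] / [(1 - cos θ)(1 + cos θ)] = 2/(1 - cos²θ) = 2/sin²θ = 2csc²θ = LHS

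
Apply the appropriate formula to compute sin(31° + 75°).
sin(31° + 75°) = sin 31° cos 75° + cos 31° sin 75° = 0.9613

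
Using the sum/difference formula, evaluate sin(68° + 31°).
sin(68° + 31°) = sin 68° cos 31° + cos 68° sin 31° = 0.9877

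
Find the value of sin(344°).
sin(344°) = -0.2756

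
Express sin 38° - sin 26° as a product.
sin 38° - sin 26° = 2 cos(32°) sin(6°)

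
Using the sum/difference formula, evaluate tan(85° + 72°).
tan(85° + 72°) = (tan 85° + tan 72°)/(1 - tan 85° tan 72°) = -0.4245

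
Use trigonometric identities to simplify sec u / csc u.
sec u / csc u = tan u (using Reciprocal identities)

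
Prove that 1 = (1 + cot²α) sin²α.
RHS = csc²α · sin²α = (1/sin²α) · sin²α = 1 = LHS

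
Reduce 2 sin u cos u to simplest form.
2 sin u cos u = sin(2u) (using Double angle)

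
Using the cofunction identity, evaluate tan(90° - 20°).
tan(90° - 20°) = cot(20°) = 2.747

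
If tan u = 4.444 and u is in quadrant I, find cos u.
cos u = 0.2195 (using tan²u + 1 = sec²u)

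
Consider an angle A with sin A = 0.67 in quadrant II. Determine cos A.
cos A = ±√(1 - sin²A) = -0.7424 (negative in QII)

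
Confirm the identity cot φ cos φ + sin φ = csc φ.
LHS = cos²φ/sin φ + sin φ = (cos²φ + sin²φ)/sin φ = 1/sin φ = csc φ = RHS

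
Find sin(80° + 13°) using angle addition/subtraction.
sin(80° + 13°) = sin 80° cos 13° + cos 80° sin 13° = 0.9986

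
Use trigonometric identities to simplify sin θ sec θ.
sin θ sec θ = tan θ (using Reciprocal + quotient)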